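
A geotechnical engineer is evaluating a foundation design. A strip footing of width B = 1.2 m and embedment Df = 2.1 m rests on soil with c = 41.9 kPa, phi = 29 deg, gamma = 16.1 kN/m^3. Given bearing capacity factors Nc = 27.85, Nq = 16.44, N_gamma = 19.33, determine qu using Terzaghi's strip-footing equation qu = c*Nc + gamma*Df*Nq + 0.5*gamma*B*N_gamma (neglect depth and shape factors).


Compute qu = c*Nc + gamma*Df*Nq + 0.5*gamma*B*N_gamma
Term 1: 41.9 * 27.85 = 1166.915
Term 2: 16.1 * 2.1 * 16.44 = 555.8364
Term 3: 0.5 * 16.1 * 1.2 * 19.33 = 186.7278
qu = 1166.915 + 555.8364 + 186.7278
qu = 1909.48 kPa


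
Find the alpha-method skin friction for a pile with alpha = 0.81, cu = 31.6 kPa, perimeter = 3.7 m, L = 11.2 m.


Using Qs = alpha * cu * perimeter * L
Qs = 0.81 * 31.6 * 3.7 * 11.2
Qs = 1060.7 kN


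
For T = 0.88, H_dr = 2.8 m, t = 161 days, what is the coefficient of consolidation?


Using cv = T * H_dr^2 / t
H_dr^2 = 2.8^2 = 7.84
cv = 0.88 * 7.84 / 161
cv = 0.04285 m^2/day


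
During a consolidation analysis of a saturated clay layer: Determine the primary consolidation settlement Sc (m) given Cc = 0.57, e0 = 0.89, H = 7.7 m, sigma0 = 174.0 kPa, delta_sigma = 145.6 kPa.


Using Sc = Cc * H / (1 + e0) * log10((sigma0 + delta_sigma) / sigma0)
Stress ratio = (174.0 + 145.6) / 174.0 = 1.83678
log10(1.83678) = 0.264058
Cc * H / (1 + e0) = 0.57 * 7.7 / (1 + 0.89) = 2.32222
Sc = 2.32222 * 0.264058
Sc = 0.6132 m


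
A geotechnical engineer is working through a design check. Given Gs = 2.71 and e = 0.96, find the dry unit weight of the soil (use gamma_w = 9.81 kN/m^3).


Using gamma_d = Gs * gamma_w / (1 + e)
gamma_d = 2.71 * 9.81 / (1 + 0.96)
gamma_d = 2.71 * 9.81 / 1.96
gamma_d = 13.564 kN/m^3


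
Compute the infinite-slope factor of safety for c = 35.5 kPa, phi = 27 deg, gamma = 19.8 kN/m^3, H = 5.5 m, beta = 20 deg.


Using Fs = c / (gamma*H*sin(beta)*cos(beta)) + tan(phi)/tan(beta)
Cohesion contribution = 35.5 / (19.8*5.5*sin(20)*cos(20))
Cohesion contribution = 1.01429
Friction contribution = tan(27)/tan(20) = 1.39991
Fs = 1.01429 + 1.39991
Fs = 2.414


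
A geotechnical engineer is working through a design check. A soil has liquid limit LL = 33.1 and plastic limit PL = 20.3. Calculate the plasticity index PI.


Result: 12.8

Derivation:
Using PI = LL - PL
PI = 33.1 - 20.3
PI = 12.8


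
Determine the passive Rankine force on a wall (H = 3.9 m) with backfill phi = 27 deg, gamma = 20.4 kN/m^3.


Compute passive earth pressure coefficient:
Kp = tan^2(45 + phi/2) = tan^2(58.5) = 2.66294
Compute passive force:
Pp = 0.5 * Kp * gamma * H^2
Pp = 0.5 * 2.66294 * 20.4 * 3.9^2
Pp = 413.13 kN/m


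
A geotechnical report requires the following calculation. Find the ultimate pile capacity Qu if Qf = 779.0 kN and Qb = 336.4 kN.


Result: 1115.4 kN

Derivation:
Using Qu = Qf + Qb
Qu = 779.0 + 336.4
Qu = 1115.4 kN


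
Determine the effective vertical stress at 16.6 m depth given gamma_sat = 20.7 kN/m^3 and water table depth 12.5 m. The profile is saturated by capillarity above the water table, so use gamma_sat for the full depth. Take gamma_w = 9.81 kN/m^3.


Result: 303.4 kPa

Derivation:
Total stress = gamma_sat * depth
sigma = 20.7 * 16.6 = 343.62 kPa
Pore water pressure u = gamma_w * (depth - d_wt)
u = 9.81 * (16.6 - 12.5) = 40.221 kPa
Effective stress = sigma - u
sigma' = 343.62 - 40.221 = 303.4 kPa


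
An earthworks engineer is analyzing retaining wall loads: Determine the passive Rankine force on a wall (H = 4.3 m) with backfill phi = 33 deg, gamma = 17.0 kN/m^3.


Compute passive earth pressure coefficient:
Kp = tan^2(45 + phi/2) = tan^2(61.5) = 3.39212
Compute passive force:
Pp = 0.5 * Kp * gamma * H^2
Pp = 0.5 * 3.39212 * 17.0 * 4.3^2
Pp = 533.12 kN/m


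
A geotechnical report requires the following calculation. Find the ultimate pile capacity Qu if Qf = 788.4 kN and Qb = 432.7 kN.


Result: 1221.1 kN

Derivation:
Using Qu = Qf + Qb
Qu = 788.4 + 432.7
Qu = 1221.1 kN


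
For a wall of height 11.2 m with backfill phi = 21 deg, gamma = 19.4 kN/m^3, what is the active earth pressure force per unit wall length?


Compute active earth pressure coefficient:
Ka = tan^2(45 - phi/2) = tan^2(34.5) = 0.472355
Compute active force:
Pa = 0.5 * Ka * gamma * H^2
Pa = 0.5 * 0.472355 * 19.4 * 11.2^2
Pa = 574.75 kN/m


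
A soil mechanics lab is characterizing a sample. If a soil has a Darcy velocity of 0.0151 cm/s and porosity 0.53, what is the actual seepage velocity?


Result: 0.02849 cm/s

Derivation:
Using v_s = v_d / n
v_s = 0.0151 / 0.53
v_s = 0.02849 cm/s


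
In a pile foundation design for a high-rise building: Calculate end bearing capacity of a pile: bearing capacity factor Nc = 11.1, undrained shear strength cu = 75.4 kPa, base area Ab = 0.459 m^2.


Using Qb = Nc * cu * Ab
Qb = 11.1 * 75.4 * 0.459
Qb = 384.16 kN


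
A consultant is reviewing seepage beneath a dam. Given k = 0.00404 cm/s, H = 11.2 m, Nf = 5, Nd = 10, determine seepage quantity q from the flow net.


Convert k to m/s for unit consistency with H:
k = 0.00404 cm/s = 0.00404 / 100 m/s = 4.04e-05 m/s
Using q = k * H * Nf / Nd
Nf / Nd = 5 / 10 = 0.5
q = 4.04e-05 * 11.2 * 0.5
q = 0.0002262 m^3/s per m


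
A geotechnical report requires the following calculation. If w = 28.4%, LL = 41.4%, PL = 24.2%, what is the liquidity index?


Result: 0.244

Derivation:
First compute the plasticity index:
PI = LL - PL = 41.4 - 24.2 = 17.2
Then compute the liquidity index:
LI = (w - PL) / PI
LI = (28.4 - 24.2) / 17.2
LI = 0.244


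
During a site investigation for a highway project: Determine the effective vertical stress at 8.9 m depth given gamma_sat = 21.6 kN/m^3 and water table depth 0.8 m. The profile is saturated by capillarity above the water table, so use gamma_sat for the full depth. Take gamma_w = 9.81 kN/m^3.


Total stress = gamma_sat * depth
sigma = 21.6 * 8.9 = 192.24 kPa
Pore water pressure u = gamma_w * (depth - d_wt)
u = 9.81 * (8.9 - 0.8) = 79.461 kPa
Effective stress = sigma - u
sigma' = 192.24 - 79.461 = 112.78 kPa


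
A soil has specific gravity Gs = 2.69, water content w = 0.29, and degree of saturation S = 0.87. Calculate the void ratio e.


Using the relation e = Gs * w / S
e = 2.69 * 0.29 / 0.87
e = 0.8967


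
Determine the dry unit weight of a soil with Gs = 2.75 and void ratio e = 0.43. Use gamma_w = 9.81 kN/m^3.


Using gamma_d = Gs * gamma_w / (1 + e)
gamma_d = 2.75 * 9.81 / (1 + 0.43)
gamma_d = 2.75 * 9.81 / 1.43
gamma_d = 18.865 kN/m^3


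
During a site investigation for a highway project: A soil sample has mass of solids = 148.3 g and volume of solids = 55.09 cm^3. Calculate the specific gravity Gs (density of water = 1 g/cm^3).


Using Gs = m_s / (V_s * rho_w)
Since rho_w = 1 g/cm^3:
Gs = 148.3 / 55.09
Gs = 2.692


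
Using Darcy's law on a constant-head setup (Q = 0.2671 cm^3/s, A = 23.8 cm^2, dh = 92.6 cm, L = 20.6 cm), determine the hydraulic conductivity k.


Compute hydraulic gradient:
i = dh / L = 92.6 / 20.6 = 4.49515
Then apply Darcy's law:
k = Q / (A * i)
k = 0.2671 / (23.8 * 4.49515)
k = 0.2671 / 106.984
k = 0.002497 cm/s


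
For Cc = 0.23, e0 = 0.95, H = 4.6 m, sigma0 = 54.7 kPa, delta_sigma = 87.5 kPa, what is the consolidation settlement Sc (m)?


Using Sc = Cc * H / (1 + e0) * log10((sigma0 + delta_sigma) / sigma0)
Stress ratio = (54.7 + 87.5) / 54.7 = 2.59963
log10(2.59963) = 0.414912
Cc * H / (1 + e0) = 0.23 * 4.6 / (1 + 0.95) = 0.542564
Sc = 0.542564 * 0.414912
Sc = 0.2251 m


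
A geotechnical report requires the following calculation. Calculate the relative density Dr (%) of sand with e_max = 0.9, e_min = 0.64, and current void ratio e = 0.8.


Result: 38.46 %

Derivation:
Using Dr = (e_max - e) / (e_max - e_min) * 100
e_max - e = 0.9 - 0.8 = 0.1
e_max - e_min = 0.9 - 0.64 = 0.26
Dr = 0.1 / 0.26 * 100
Dr = 38.46 %


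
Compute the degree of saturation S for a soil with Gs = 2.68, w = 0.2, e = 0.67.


Result: 0.8

Derivation:
Using S = Gs * w / e
S = 2.68 * 0.2 / 0.67
S = 0.8


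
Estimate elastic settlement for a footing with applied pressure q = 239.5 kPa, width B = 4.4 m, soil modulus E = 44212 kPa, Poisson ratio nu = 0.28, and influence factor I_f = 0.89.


Using Se = q * B * (1 - nu^2) * I_f / E
1 - nu^2 = 1 - 0.28^2 = 0.9216
Se = 239.5 * 4.4 * 0.9216 * 0.89 / 44212
Se = 0.019550 m
Convert to mm: Se = 0.019550 * 1000 = 19.55 mm


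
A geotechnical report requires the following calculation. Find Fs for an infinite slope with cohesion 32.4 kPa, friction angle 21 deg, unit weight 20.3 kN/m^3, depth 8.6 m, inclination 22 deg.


Using Fs = c / (gamma*H*sin(beta)*cos(beta)) + tan(phi)/tan(beta)
Cohesion contribution = 32.4 / (20.3*8.6*sin(22)*cos(22))
Cohesion contribution = 0.53433
Friction contribution = tan(21)/tan(22) = 0.950097
Fs = 0.53433 + 0.950097
Fs = 1.484


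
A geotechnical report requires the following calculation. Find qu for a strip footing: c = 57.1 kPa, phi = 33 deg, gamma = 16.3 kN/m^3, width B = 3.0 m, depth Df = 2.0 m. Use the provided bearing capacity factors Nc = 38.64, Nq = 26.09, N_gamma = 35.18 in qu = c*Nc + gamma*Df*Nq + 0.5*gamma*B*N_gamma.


Compute qu = c*Nc + gamma*Df*Nq + 0.5*gamma*B*N_gamma
Term 1: 57.1 * 38.64 = 2206.344
Term 2: 16.3 * 2.0 * 26.09 = 850.534
Term 3: 0.5 * 16.3 * 3.0 * 35.18 = 860.151
qu = 2206.344 + 850.534 + 860.151
qu = 3917.03 kPa


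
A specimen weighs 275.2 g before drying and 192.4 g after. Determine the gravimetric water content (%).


Using w = (m_wet - m_dry) / m_dry * 100
m_wet - m_dry = 275.2 - 192.4 = 82.8 g
w = 82.8 / 192.4 * 100
w = 43.04 %


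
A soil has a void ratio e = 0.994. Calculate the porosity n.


Using the relation n = e / (1 + e)
n = 0.994 / (1 + 0.994)
n = 0.994 / 1.994
n = 0.4985


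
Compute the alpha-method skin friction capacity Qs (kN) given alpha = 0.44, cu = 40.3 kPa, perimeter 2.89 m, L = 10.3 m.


Result: 527.83 kN

Derivation:
Using Qs = alpha * cu * perimeter * L
Qs = 0.44 * 40.3 * 2.89 * 10.3
Qs = 527.83 kN


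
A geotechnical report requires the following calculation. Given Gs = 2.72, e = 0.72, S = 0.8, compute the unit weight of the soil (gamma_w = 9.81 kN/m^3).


Using gamma = gamma_w * (Gs + S*e) / (1 + e)
Numerator: Gs + S*e = 2.72 + 0.8*0.72 = 3.296
Denominator: 1 + e = 1 + 0.72 = 1.72
gamma = 9.81 * 3.296 / 1.72
gamma = 18.799 kN/m^3


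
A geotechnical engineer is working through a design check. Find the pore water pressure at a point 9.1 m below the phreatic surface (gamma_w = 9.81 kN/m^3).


Using u = gamma_w * h_w
u = 9.81 * 9.1
u = 89.27 kPa


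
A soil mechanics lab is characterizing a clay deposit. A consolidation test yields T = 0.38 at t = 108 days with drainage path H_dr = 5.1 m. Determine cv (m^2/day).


Result: 0.09152 m^2/day

Derivation:
Using cv = T * H_dr^2 / t
H_dr^2 = 5.1^2 = 26.01
cv = 0.38 * 26.01 / 108
cv = 0.09152 m^2/day


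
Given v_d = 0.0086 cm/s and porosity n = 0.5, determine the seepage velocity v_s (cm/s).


Result: 0.0172 cm/s

Derivation:
Using v_s = v_d / n
v_s = 0.0086 / 0.5
v_s = 0.0172 cm/s


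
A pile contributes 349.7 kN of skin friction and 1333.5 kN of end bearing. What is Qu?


Result: 1683.2 kN

Derivation:
Using Qu = Qf + Qb
Qu = 349.7 + 1333.5
Qu = 1683.2 kN


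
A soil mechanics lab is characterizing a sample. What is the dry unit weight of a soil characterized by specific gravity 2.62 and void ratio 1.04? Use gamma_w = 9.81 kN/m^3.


Using gamma_d = Gs * gamma_w / (1 + e)
gamma_d = 2.62 * 9.81 / (1 + 1.04)
gamma_d = 2.62 * 9.81 / 2.04
gamma_d = 12.599 kN/m^3


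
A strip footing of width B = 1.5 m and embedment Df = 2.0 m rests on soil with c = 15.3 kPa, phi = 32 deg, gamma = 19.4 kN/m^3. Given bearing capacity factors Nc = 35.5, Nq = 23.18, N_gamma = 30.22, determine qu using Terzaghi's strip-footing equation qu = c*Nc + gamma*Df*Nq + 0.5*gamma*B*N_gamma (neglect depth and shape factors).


Compute qu = c*Nc + gamma*Df*Nq + 0.5*gamma*B*N_gamma
Term 1: 15.3 * 35.5 = 543.15
Term 2: 19.4 * 2.0 * 23.18 = 899.384
Term 3: 0.5 * 19.4 * 1.5 * 30.22 = 439.701
qu = 543.15 + 899.384 + 439.701
qu = 1882.24 kPa


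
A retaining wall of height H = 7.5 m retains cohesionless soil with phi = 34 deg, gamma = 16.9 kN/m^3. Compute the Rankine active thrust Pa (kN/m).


Compute active earth pressure coefficient:
Ka = tan^2(45 - phi/2) = tan^2(28.0) = 0.282715
Compute active force:
Pa = 0.5 * Ka * gamma * H^2
Pa = 0.5 * 0.282715 * 16.9 * 7.5^2
Pa = 134.38 kN/m


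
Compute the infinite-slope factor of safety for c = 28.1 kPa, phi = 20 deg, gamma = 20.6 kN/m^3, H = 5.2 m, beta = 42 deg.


Result: 0.932

Derivation:
Using Fs = c / (gamma*H*sin(beta)*cos(beta)) + tan(phi)/tan(beta)
Cohesion contribution = 28.1 / (20.6*5.2*sin(42)*cos(42))
Cohesion contribution = 0.527535
Friction contribution = tan(20)/tan(42) = 0.40423
Fs = 0.527535 + 0.40423
Fs = 0.932


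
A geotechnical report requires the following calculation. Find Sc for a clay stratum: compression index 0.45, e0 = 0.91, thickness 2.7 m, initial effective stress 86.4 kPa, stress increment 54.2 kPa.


Using Sc = Cc * H / (1 + e0) * log10((sigma0 + delta_sigma) / sigma0)
Stress ratio = (86.4 + 54.2) / 86.4 = 1.62731
log10(1.62731) = 0.211472
Cc * H / (1 + e0) = 0.45 * 2.7 / (1 + 0.91) = 0.636126
Sc = 0.636126 * 0.211472
Sc = 0.1345 m


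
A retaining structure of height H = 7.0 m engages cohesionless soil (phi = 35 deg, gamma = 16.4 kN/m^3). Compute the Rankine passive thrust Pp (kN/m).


Result: 1482.71 kN/m

Derivation:
Compute passive earth pressure coefficient:
Kp = tan^2(45 + phi/2) = tan^2(62.5) = 3.690172
Compute passive force:
Pp = 0.5 * Kp * gamma * H^2
Pp = 0.5 * 3.690172 * 16.4 * 7.0^2
Pp = 1482.71 kN/m


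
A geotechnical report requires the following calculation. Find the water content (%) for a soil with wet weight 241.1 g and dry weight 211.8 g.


Using w = (m_wet - m_dry) / m_dry * 100
m_wet - m_dry = 241.1 - 211.8 = 29.3 g
w = 29.3 / 211.8 * 100
w = 13.83 %


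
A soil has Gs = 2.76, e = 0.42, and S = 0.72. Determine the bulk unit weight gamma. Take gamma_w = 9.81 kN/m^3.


Using gamma = gamma_w * (Gs + S*e) / (1 + e)
Numerator: Gs + S*e = 2.76 + 0.72*0.42 = 3.0624
Denominator: 1 + e = 1 + 0.42 = 1.42
gamma = 9.81 * 3.0624 / 1.42
gamma = 21.156 kN/m^3


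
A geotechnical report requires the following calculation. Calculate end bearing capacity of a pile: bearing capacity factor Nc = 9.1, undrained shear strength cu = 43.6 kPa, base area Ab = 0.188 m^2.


Using Qb = Nc * cu * Ab
Qb = 9.1 * 43.6 * 0.188
Qb = 74.59 kN


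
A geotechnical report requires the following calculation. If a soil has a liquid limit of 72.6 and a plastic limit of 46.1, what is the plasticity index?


Using PI = LL - PL
PI = 72.6 - 46.1
PI = 26.5


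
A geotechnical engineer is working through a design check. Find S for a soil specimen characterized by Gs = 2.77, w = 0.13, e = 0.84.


Result: 0.4287

Derivation:
Using S = Gs * w / e
S = 2.77 * 0.13 / 0.84
S = 0.4287


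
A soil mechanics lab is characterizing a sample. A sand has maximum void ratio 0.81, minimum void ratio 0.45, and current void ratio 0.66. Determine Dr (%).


Using Dr = (e_max - e) / (e_max - e_min) * 100
e_max - e = 0.81 - 0.66 = 0.15
e_max - e_min = 0.81 - 0.45 = 0.36
Dr = 0.15 / 0.36 * 100
Dr = 41.67 %


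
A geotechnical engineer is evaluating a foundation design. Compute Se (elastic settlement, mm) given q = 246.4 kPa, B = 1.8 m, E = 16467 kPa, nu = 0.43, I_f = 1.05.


Using Se = q * B * (1 - nu^2) * I_f / E
1 - nu^2 = 1 - 0.43^2 = 0.8151
Se = 246.4 * 1.8 * 0.8151 * 1.05 / 16467
Se = 0.023051 m
Convert to mm: Se = 0.023051 * 1000 = 23.051 mm


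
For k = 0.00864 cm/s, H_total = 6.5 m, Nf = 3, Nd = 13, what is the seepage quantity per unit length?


Convert k to m/s for unit consistency with H:
k = 0.00864 cm/s = 0.00864 / 100 m/s = 8.64e-05 m/s
Using q = k * H * Nf / Nd
Nf / Nd = 3 / 13 = 0.2308
q = 8.64e-05 * 6.5 * 0.2308
q = 0.0001296 m^3/s per m


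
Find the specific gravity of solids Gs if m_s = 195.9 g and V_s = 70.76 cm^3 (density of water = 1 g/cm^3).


Using Gs = m_s / (V_s * rho_w)
Since rho_w = 1 g/cm^3:
Gs = 195.9 / 70.76
Gs = 2.769


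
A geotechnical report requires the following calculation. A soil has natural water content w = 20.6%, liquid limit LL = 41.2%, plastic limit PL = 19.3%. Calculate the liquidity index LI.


First compute the plasticity index:
PI = LL - PL = 41.2 - 19.3 = 21.9
Then compute the liquidity index:
LI = (w - PL) / PI
LI = (20.6 - 19.3) / 21.9
LI = 0.059


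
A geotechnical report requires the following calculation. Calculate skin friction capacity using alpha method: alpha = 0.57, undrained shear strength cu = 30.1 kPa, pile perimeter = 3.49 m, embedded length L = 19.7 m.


Result: 1179.6 kN

Derivation:
Using Qs = alpha * cu * perimeter * L
Qs = 0.57 * 30.1 * 3.49 * 19.7
Qs = 1179.6 kN


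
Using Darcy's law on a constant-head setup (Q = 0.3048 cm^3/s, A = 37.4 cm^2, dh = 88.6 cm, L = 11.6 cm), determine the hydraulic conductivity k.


Compute hydraulic gradient:
i = dh / L = 88.6 / 11.6 = 7.63793
Then apply Darcy's law:
k = Q / (A * i)
k = 0.3048 / (37.4 * 7.63793)
k = 0.3048 / 285.659
k = 0.001067 cm/s


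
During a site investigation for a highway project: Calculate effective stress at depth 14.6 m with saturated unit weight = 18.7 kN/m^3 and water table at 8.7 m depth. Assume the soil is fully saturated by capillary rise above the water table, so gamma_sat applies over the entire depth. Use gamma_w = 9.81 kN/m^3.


Result: 215.14 kPa

Derivation:
Total stress = gamma_sat * depth
sigma = 18.7 * 14.6 = 273.02 kPa
Pore water pressure u = gamma_w * (depth - d_wt)
u = 9.81 * (14.6 - 8.7) = 57.879 kPa
Effective stress = sigma - u
sigma' = 273.02 - 57.879 = 215.14 kPa


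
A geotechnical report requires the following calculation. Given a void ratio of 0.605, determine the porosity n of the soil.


Using the relation n = e / (1 + e)
n = 0.605 / (1 + 0.605)
n = 0.605 / 1.605
n = 0.3769


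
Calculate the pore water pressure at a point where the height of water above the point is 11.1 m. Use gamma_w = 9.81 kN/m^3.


Using u = gamma_w * h_w
u = 9.81 * 11.1
u = 108.89 kPa


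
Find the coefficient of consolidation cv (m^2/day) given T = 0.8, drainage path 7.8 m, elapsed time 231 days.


Result: 0.2107 m^2/day

Derivation:
Using cv = T * H_dr^2 / t
H_dr^2 = 7.8^2 = 60.84
cv = 0.8 * 60.84 / 231
cv = 0.2107 m^2/day


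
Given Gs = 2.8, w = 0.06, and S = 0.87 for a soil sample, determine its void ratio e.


Result: 0.1931

Derivation:
Using the relation e = Gs * w / S
e = 2.8 * 0.06 / 0.87
e = 0.1931


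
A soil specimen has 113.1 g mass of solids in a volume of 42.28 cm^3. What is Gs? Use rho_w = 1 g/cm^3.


Result: 2.675

Derivation:
Using Gs = m_s / (V_s * rho_w)
Since rho_w = 1 g/cm^3:
Gs = 113.1 / 42.28
Gs = 2.675


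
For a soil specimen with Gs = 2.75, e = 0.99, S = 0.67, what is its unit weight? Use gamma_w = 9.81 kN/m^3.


Using gamma = gamma_w * (Gs + S*e) / (1 + e)
Numerator: Gs + S*e = 2.75 + 0.67*0.99 = 3.4133
Denominator: 1 + e = 1 + 0.99 = 1.99
gamma = 9.81 * 3.4133 / 1.99
gamma = 16.826 kN/m^3


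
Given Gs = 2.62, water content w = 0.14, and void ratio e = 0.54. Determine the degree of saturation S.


Using S = Gs * w / e
S = 2.62 * 0.14 / 0.54
S = 0.6793


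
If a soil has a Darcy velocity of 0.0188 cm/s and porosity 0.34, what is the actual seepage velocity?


Result: 0.05529 cm/s

Derivation:
Using v_s = v_d / n
v_s = 0.0188 / 0.34
v_s = 0.05529 cm/s


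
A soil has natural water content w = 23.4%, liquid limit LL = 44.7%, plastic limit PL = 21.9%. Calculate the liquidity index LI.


Result: 0.066

Derivation:
First compute the plasticity index:
PI = LL - PL = 44.7 - 21.9 = 22.8
Then compute the liquidity index:
LI = (w - PL) / PI
LI = (23.4 - 21.9) / 22.8
LI = 0.066


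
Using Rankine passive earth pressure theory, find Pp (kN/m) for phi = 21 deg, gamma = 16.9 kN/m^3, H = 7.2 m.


Compute passive earth pressure coefficient:
Kp = tan^2(45 + phi/2) = tan^2(55.5) = 2.117051
Compute passive force:
Pp = 0.5 * Kp * gamma * H^2
Pp = 0.5 * 2.117051 * 16.9 * 7.2^2
Pp = 927.37 kN/m


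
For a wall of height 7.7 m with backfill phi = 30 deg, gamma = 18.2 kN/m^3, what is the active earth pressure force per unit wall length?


Result: 179.85 kN/m

Derivation:
Compute active earth pressure coefficient:
Ka = tan^2(45 - phi/2) = tan^2(30.0) = 0.333333
Compute active force:
Pa = 0.5 * Ka * gamma * H^2
Pa = 0.5 * 0.333333 * 18.2 * 7.7^2
Pa = 179.85 kN/m


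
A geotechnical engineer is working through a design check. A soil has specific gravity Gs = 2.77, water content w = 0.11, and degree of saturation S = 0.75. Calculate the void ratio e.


Using the relation e = Gs * w / S
e = 2.77 * 0.11 / 0.75
e = 0.4063


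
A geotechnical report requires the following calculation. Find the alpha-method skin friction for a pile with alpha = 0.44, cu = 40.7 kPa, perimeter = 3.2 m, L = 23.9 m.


Using Qs = alpha * cu * perimeter * L
Qs = 0.44 * 40.7 * 3.2 * 23.9
Qs = 1369.6 kN


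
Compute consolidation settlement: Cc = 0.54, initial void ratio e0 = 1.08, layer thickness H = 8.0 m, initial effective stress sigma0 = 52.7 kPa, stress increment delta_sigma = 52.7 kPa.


Using Sc = Cc * H / (1 + e0) * log10((sigma0 + delta_sigma) / sigma0)
Stress ratio = (52.7 + 52.7) / 52.7 = 2
log10(2) = 0.30103
Cc * H / (1 + e0) = 0.54 * 8.0 / (1 + 1.08) = 2.07692
Sc = 2.07692 * 0.30103
Sc = 0.6252 m


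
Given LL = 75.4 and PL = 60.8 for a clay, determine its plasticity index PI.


Result: 14.6

Derivation:
Using PI = LL - PL
PI = 75.4 - 60.8
PI = 14.6


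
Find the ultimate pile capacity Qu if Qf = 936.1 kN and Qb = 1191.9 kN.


Result: 2128.0 kN

Derivation:
Using Qu = Qf + Qb
Qu = 936.1 + 1191.9
Qu = 2128.0 kN


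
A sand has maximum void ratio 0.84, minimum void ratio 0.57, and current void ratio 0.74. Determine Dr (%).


Using Dr = (e_max - e) / (e_max - e_min) * 100
e_max - e = 0.84 - 0.74 = 0.1
e_max - e_min = 0.84 - 0.57 = 0.27
Dr = 0.1 / 0.27 * 100
Dr = 37.04 %


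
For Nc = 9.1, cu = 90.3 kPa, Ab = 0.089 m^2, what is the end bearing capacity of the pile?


Using Qb = Nc * cu * Ab
Qb = 9.1 * 90.3 * 0.089
Qb = 73.13 kN


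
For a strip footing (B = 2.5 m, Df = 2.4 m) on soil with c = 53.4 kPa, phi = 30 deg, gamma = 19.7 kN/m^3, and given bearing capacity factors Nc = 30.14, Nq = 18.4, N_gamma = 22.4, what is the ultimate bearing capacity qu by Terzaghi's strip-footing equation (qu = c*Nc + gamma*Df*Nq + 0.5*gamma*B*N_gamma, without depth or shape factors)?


Result: 3031.03 kPa

Derivation:
Compute qu = c*Nc + gamma*Df*Nq + 0.5*gamma*B*N_gamma
Term 1: 53.4 * 30.14 = 1609.476
Term 2: 19.7 * 2.4 * 18.4 = 869.952
Term 3: 0.5 * 19.7 * 2.5 * 22.4 = 551.6
qu = 1609.476 + 869.952 + 551.6
qu = 3031.03 kPa


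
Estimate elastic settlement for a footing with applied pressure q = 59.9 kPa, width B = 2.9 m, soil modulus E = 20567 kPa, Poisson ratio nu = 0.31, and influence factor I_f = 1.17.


Using Se = q * B * (1 - nu^2) * I_f / E
1 - nu^2 = 1 - 0.31^2 = 0.9039
Se = 59.9 * 2.9 * 0.9039 * 1.17 / 20567
Se = 0.008932 m
Convert to mm: Se = 0.008932 * 1000 = 8.932 mm


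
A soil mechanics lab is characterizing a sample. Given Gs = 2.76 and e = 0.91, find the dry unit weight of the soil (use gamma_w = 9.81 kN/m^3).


Result: 14.176 kN/m^3

Derivation:
Using gamma_d = Gs * gamma_w / (1 + e)
gamma_d = 2.76 * 9.81 / (1 + 0.91)
gamma_d = 2.76 * 9.81 / 1.91
gamma_d = 14.176 kN/m^3


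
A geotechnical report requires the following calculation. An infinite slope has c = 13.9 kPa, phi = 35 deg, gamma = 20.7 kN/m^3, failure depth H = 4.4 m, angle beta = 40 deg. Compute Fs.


Using Fs = c / (gamma*H*sin(beta)*cos(beta)) + tan(phi)/tan(beta)
Cohesion contribution = 13.9 / (20.7*4.4*sin(40)*cos(40))
Cohesion contribution = 0.309935
Friction contribution = tan(35)/tan(40) = 0.834475
Fs = 0.309935 + 0.834475
Fs = 1.144


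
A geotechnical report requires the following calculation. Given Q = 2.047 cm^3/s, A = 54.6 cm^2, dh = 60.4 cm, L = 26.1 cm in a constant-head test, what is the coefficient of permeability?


Compute hydraulic gradient:
i = dh / L = 60.4 / 26.1 = 2.31418
Then apply Darcy's law:
k = Q / (A * i)
k = 2.047 / (54.6 * 2.31418)
k = 2.047 / 126.354
k = 0.016201 cm/s


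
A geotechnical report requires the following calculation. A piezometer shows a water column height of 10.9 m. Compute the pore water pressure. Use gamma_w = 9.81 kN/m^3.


Result: 106.93 kPa

Derivation:
Using u = gamma_w * h_w
u = 9.81 * 10.9
u = 106.93 kPa


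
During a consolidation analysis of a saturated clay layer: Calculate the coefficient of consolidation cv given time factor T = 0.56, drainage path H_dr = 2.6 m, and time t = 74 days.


Using cv = T * H_dr^2 / t
H_dr^2 = 2.6^2 = 6.76
cv = 0.56 * 6.76 / 74
cv = 0.05116 m^2/day


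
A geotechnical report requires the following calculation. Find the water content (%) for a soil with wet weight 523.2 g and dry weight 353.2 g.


Using w = (m_wet - m_dry) / m_dry * 100
m_wet - m_dry = 523.2 - 353.2 = 170.0 g
w = 170.0 / 353.2 * 100
w = 48.13 %


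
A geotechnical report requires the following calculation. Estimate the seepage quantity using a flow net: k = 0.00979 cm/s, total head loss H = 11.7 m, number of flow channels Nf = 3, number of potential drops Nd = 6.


Result: 0.0005727 m^3/s per m

Derivation:
Convert k to m/s for unit consistency with H:
k = 0.00979 cm/s = 0.00979 / 100 m/s = 9.79e-05 m/s
Using q = k * H * Nf / Nd
Nf / Nd = 3 / 6 = 0.5
q = 9.79e-05 * 11.7 * 0.5
q = 0.0005727 m^3/s per m


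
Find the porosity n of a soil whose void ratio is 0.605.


Using the relation n = e / (1 + e)
n = 0.605 / (1 + 0.605)
n = 0.605 / 1.605
n = 0.3769


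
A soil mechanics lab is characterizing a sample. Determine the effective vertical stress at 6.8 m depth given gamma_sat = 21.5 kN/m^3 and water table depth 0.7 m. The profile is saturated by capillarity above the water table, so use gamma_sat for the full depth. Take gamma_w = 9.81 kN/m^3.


Total stress = gamma_sat * depth
sigma = 21.5 * 6.8 = 146.2 kPa
Pore water pressure u = gamma_w * (depth - d_wt)
u = 9.81 * (6.8 - 0.7) = 59.841 kPa
Effective stress = sigma - u
sigma' = 146.2 - 59.841 = 86.36 kPa


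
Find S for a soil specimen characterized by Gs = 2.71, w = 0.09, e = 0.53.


Using S = Gs * w / e
S = 2.71 * 0.09 / 0.53
S = 0.4602


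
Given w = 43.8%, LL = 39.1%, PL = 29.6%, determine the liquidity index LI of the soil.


First compute the plasticity index:
PI = LL - PL = 39.1 - 29.6 = 9.5
Then compute the liquidity index:
LI = (w - PL) / PI
LI = (43.8 - 29.6) / 9.5
LI = 1.495


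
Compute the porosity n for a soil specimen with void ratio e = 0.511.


Result: 0.3382

Derivation:
Using the relation n = e / (1 + e)
n = 0.511 / (1 + 0.511)
n = 0.511 / 1.511
n = 0.3382


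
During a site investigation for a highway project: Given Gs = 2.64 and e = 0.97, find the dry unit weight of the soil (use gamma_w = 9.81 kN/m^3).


Using gamma_d = Gs * gamma_w / (1 + e)
gamma_d = 2.64 * 9.81 / (1 + 0.97)
gamma_d = 2.64 * 9.81 / 1.97
gamma_d = 13.146 kN/m^3


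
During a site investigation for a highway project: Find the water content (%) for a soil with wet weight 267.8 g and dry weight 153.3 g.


Using w = (m_wet - m_dry) / m_dry * 100
m_wet - m_dry = 267.8 - 153.3 = 114.5 g
w = 114.5 / 153.3 * 100
w = 74.69 %


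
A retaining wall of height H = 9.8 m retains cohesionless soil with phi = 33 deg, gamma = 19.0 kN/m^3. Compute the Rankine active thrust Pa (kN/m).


Result: 268.97 kN/m

Derivation:
Compute active earth pressure coefficient:
Ka = tan^2(45 - phi/2) = tan^2(28.5) = 0.294801
Compute active force:
Pa = 0.5 * Ka * gamma * H^2
Pa = 0.5 * 0.294801 * 19.0 * 9.8^2
Pa = 268.97 kN/m


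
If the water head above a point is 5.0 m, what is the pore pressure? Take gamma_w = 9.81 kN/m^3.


Using u = gamma_w * h_w
u = 9.81 * 5.0
u = 49.05 kPa


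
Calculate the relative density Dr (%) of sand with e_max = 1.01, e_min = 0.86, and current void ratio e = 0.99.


Using Dr = (e_max - e) / (e_max - e_min) * 100
e_max - e = 1.01 - 0.99 = 0.02
e_max - e_min = 1.01 - 0.86 = 0.15
Dr = 0.02 / 0.15 * 100
Dr = 13.33 %


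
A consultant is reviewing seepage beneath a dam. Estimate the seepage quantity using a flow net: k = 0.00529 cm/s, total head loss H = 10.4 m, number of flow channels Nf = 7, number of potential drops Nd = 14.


Result: 0.0002751 m^3/s per m

Derivation:
Convert k to m/s for unit consistency with H:
k = 0.00529 cm/s = 0.00529 / 100 m/s = 5.29e-05 m/s
Using q = k * H * Nf / Nd
Nf / Nd = 7 / 14 = 0.5
q = 5.29e-05 * 10.4 * 0.5
q = 0.0002751 m^3/s per m


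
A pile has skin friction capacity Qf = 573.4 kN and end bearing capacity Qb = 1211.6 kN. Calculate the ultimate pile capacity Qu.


Using Qu = Qf + Qb
Qu = 573.4 + 1211.6
Qu = 1785.0 kN


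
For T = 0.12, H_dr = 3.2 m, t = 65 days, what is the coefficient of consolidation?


Result: 0.0189 m^2/day

Derivation:
Using cv = T * H_dr^2 / t
H_dr^2 = 3.2^2 = 10.24
cv = 0.12 * 10.24 / 65
cv = 0.0189 m^2/day


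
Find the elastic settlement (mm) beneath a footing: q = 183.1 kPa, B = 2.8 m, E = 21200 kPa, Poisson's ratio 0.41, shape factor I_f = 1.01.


Using Se = q * B * (1 - nu^2) * I_f / E
1 - nu^2 = 1 - 0.41^2 = 0.8319
Se = 183.1 * 2.8 * 0.8319 * 1.01 / 21200
Se = 0.020319 m
Convert to mm: Se = 0.020319 * 1000 = 20.319 mm


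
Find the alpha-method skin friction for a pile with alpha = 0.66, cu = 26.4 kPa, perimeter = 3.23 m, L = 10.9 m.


Result: 613.45 kN

Derivation:
Using Qs = alpha * cu * perimeter * L
Qs = 0.66 * 26.4 * 3.23 * 10.9
Qs = 613.45 kN


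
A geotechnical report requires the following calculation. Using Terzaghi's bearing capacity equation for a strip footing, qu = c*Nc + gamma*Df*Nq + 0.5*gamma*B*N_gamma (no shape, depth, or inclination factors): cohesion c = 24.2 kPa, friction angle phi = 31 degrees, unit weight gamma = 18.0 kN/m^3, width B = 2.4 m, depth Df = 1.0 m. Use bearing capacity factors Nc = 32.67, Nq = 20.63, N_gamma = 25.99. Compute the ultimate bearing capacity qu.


Result: 1723.34 kPa

Derivation:
Compute qu = c*Nc + gamma*Df*Nq + 0.5*gamma*B*N_gamma
Term 1: 24.2 * 32.67 = 790.614
Term 2: 18.0 * 1.0 * 20.63 = 371.34
Term 3: 0.5 * 18.0 * 2.4 * 25.99 = 561.384
qu = 790.614 + 371.34 + 561.384
qu = 1723.34 kPa


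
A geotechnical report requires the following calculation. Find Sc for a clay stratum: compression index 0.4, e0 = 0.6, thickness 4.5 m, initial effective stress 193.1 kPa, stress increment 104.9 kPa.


Result: 0.212 m

Derivation:
Using Sc = Cc * H / (1 + e0) * log10((sigma0 + delta_sigma) / sigma0)
Stress ratio = (193.1 + 104.9) / 193.1 = 1.54324
log10(1.54324) = 0.188434
Cc * H / (1 + e0) = 0.4 * 4.5 / (1 + 0.6) = 1.125
Sc = 1.125 * 0.188434
Sc = 0.212 m


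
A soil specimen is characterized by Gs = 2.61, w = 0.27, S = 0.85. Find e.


Result: 0.8291

Derivation:
Using the relation e = Gs * w / S
e = 2.61 * 0.27 / 0.85
e = 0.8291


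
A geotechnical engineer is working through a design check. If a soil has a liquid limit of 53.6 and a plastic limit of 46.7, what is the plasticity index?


Using PI = LL - PL
PI = 53.6 - 46.7
PI = 6.9


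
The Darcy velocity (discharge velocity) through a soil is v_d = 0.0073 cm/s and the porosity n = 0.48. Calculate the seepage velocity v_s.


Using v_s = v_d / n
v_s = 0.0073 / 0.48
v_s = 0.01521 cm/s


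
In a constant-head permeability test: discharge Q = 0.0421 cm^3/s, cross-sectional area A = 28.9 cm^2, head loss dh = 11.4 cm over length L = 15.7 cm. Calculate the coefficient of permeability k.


Compute hydraulic gradient:
i = dh / L = 11.4 / 15.7 = 0.726115
Then apply Darcy's law:
k = Q / (A * i)
k = 0.0421 / (28.9 * 0.726115)
k = 0.0421 / 20.9847
k = 0.002006 cm/s


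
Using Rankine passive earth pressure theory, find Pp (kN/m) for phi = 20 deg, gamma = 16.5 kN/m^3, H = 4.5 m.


Result: 340.74 kN/m

Derivation:
Compute passive earth pressure coefficient:
Kp = tan^2(45 + phi/2) = tan^2(55.0) = 2.039607
Compute passive force:
Pp = 0.5 * Kp * gamma * H^2
Pp = 0.5 * 2.039607 * 16.5 * 4.5^2
Pp = 340.74 kN/m


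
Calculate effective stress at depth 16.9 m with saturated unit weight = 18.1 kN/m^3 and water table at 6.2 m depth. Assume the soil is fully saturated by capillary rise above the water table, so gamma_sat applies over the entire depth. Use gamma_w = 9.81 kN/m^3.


Result: 200.92 kPa

Derivation:
Total stress = gamma_sat * depth
sigma = 18.1 * 16.9 = 305.89 kPa
Pore water pressure u = gamma_w * (depth - d_wt)
u = 9.81 * (16.9 - 6.2) = 104.967 kPa
Effective stress = sigma - u
sigma' = 305.89 - 104.967 = 200.92 kPa


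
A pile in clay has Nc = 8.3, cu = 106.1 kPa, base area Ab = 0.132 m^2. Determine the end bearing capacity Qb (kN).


Result: 116.24 kN

Derivation:
Using Qb = Nc * cu * Ab
Qb = 8.3 * 106.1 * 0.132
Qb = 116.24 kN


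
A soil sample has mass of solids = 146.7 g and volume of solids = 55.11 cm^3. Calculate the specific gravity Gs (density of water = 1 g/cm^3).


Result: 2.662

Derivation:
Using Gs = m_s / (V_s * rho_w)
Since rho_w = 1 g/cm^3:
Gs = 146.7 / 55.11
Gs = 2.662


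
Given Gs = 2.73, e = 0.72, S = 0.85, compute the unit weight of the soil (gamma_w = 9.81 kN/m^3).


Using gamma = gamma_w * (Gs + S*e) / (1 + e)
Numerator: Gs + S*e = 2.73 + 0.85*0.72 = 3.342
Denominator: 1 + e = 1 + 0.72 = 1.72
gamma = 9.81 * 3.342 / 1.72
gamma = 19.061 kN/m^3


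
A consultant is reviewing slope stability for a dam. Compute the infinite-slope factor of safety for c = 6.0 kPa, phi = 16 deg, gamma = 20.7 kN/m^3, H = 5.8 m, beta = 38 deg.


Result: 0.47

Derivation:
Using Fs = c / (gamma*H*sin(beta)*cos(beta)) + tan(phi)/tan(beta)
Cohesion contribution = 6.0 / (20.7*5.8*sin(38)*cos(38))
Cohesion contribution = 0.10301
Friction contribution = tan(16)/tan(38) = 0.367017
Fs = 0.10301 + 0.367017
Fs = 0.47


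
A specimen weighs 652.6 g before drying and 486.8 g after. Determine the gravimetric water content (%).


Using w = (m_wet - m_dry) / m_dry * 100
m_wet - m_dry = 652.6 - 486.8 = 165.8 g
w = 165.8 / 486.8 * 100
w = 34.06 %


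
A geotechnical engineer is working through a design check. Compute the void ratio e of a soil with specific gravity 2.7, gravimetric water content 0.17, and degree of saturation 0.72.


Using the relation e = Gs * w / S
e = 2.7 * 0.17 / 0.72
e = 0.6375


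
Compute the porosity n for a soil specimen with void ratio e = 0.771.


Using the relation n = e / (1 + e)
n = 0.771 / (1 + 0.771)
n = 0.771 / 1.771
n = 0.4353


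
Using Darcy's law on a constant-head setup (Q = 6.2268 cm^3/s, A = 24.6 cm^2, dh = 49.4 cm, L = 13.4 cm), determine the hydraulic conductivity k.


Compute hydraulic gradient:
i = dh / L = 49.4 / 13.4 = 3.68657
Then apply Darcy's law:
k = Q / (A * i)
k = 6.2268 / (24.6 * 3.68657)
k = 6.2268 / 90.6896
k = 0.068661 cm/s


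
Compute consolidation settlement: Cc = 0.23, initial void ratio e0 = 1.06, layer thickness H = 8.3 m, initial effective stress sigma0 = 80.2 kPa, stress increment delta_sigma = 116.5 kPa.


Using Sc = Cc * H / (1 + e0) * log10((sigma0 + delta_sigma) / sigma0)
Stress ratio = (80.2 + 116.5) / 80.2 = 2.45262
log10(2.45262) = 0.38963
Cc * H / (1 + e0) = 0.23 * 8.3 / (1 + 1.06) = 0.926699
Sc = 0.926699 * 0.38963
Sc = 0.3611 m


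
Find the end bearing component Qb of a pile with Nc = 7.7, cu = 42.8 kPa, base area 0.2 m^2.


Using Qb = Nc * cu * Ab
Qb = 7.7 * 42.8 * 0.2
Qb = 65.91 kN


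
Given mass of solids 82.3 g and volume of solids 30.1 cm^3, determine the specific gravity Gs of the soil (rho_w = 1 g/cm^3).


Result: 2.734

Derivation:
Using Gs = m_s / (V_s * rho_w)
Since rho_w = 1 g/cm^3:
Gs = 82.3 / 30.1
Gs = 2.734


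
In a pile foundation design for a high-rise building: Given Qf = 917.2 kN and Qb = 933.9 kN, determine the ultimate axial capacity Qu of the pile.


Using Qu = Qf + Qb
Qu = 917.2 + 933.9
Qu = 1851.1 kN


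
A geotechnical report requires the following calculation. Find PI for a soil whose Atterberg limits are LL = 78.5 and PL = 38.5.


Result: 40.0

Derivation:
Using PI = LL - PL
PI = 78.5 - 38.5
PI = 40.0


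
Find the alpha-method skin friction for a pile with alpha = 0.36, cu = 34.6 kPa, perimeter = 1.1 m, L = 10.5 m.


Using Qs = alpha * cu * perimeter * L
Qs = 0.36 * 34.6 * 1.1 * 10.5
Qs = 143.87 kN


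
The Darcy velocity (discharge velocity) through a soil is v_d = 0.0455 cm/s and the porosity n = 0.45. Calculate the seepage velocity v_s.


Using v_s = v_d / n
v_s = 0.0455 / 0.45
v_s = 0.10111 cm/s


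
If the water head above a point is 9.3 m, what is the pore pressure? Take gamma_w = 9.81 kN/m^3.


Using u = gamma_w * h_w
u = 9.81 * 9.3
u = 91.23 kPa


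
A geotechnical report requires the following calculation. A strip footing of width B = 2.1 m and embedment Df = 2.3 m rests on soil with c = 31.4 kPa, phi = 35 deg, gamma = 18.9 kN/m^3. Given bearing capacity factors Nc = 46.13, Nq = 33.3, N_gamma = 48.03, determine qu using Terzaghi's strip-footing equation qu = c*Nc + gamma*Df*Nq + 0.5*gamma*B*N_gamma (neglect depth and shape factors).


Compute qu = c*Nc + gamma*Df*Nq + 0.5*gamma*B*N_gamma
Term 1: 31.4 * 46.13 = 1448.482
Term 2: 18.9 * 2.3 * 33.3 = 1447.551
Term 3: 0.5 * 18.9 * 2.1 * 48.03 = 953.15535
qu = 1448.482 + 1447.551 + 953.15535
qu = 3849.19 kPa


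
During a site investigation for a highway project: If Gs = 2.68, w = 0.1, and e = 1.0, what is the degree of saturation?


Using S = Gs * w / e
S = 2.68 * 0.1 / 1.0
S = 0.268


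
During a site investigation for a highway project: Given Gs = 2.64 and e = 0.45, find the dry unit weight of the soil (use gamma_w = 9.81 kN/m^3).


Using gamma_d = Gs * gamma_w / (1 + e)
gamma_d = 2.64 * 9.81 / (1 + 0.45)
gamma_d = 2.64 * 9.81 / 1.45
gamma_d = 17.861 kN/m^3


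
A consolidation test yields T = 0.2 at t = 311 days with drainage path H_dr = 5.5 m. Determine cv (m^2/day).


Using cv = T * H_dr^2 / t
H_dr^2 = 5.5^2 = 30.25
cv = 0.2 * 30.25 / 311
cv = 0.01945 m^2/day


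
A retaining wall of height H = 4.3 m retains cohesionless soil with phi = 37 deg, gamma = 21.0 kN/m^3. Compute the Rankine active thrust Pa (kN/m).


Compute active earth pressure coefficient:
Ka = tan^2(45 - phi/2) = tan^2(26.5) = 0.248584
Compute active force:
Pa = 0.5 * Ka * gamma * H^2
Pa = 0.5 * 0.248584 * 21.0 * 4.3^2
Pa = 48.26 kN/m


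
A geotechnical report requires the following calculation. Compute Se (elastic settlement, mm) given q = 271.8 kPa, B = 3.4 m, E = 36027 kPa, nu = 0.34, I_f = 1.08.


Result: 24.5 mm

Derivation:
Using Se = q * B * (1 - nu^2) * I_f / E
1 - nu^2 = 1 - 0.34^2 = 0.8844
Se = 271.8 * 3.4 * 0.8844 * 1.08 / 36027
Se = 0.024500 m
Convert to mm: Se = 0.024500 * 1000 = 24.5 mm


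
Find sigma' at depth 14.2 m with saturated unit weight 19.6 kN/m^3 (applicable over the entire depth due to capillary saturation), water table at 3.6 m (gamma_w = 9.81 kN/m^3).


Total stress = gamma_sat * depth
sigma = 19.6 * 14.2 = 278.32 kPa
Pore water pressure u = gamma_w * (depth - d_wt)
u = 9.81 * (14.2 - 3.6) = 103.986 kPa
Effective stress = sigma - u
sigma' = 278.32 - 103.986 = 174.33 kPa


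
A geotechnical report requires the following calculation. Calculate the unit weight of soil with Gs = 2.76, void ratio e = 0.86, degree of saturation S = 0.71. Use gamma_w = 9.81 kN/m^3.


Using gamma = gamma_w * (Gs + S*e) / (1 + e)
Numerator: Gs + S*e = 2.76 + 0.71*0.86 = 3.3706
Denominator: 1 + e = 1 + 0.86 = 1.86
gamma = 9.81 * 3.3706 / 1.86
gamma = 17.777 kN/m^3


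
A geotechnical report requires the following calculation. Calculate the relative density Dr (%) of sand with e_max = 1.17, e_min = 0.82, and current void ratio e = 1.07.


Using Dr = (e_max - e) / (e_max - e_min) * 100
e_max - e = 1.17 - 1.07 = 0.1
e_max - e_min = 1.17 - 0.82 = 0.35
Dr = 0.1 / 0.35 * 100
Dr = 28.57 %
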